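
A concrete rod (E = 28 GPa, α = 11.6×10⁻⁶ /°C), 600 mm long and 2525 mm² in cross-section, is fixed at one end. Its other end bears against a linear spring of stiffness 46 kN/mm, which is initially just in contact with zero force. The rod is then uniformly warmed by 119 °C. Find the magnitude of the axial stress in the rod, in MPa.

σ ≈ 10.9 MPa (compressive)

If the spring were absent the rod would lengthen by αΔT L = 11.6×10⁻⁶ × 119 × 600 = 0.8282 mm.
With a force P in the spring, the elastic change of the rod is PL/(AE) and that of the spring is P/k; compatibility requires their sum to equal δ_free.
P [ L/(AE) + 1/k ] = δ_free → P [ 600/(2525×28×10³) + 1/(46×10³) ] = 0.8282.
P = 0.8282 / 3.023×10⁻⁵ = 27400 N.
σ = P/A = 27400/2525 = 10.85 MPa.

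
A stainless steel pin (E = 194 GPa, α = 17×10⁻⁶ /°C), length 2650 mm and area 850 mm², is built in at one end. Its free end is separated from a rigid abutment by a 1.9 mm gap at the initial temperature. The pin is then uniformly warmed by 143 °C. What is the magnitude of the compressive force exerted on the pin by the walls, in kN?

Unrestrained expansion: δ_free = αΔT L = 17×10⁻⁶ × 143 × 2650 = 6.442 mm.
The gap closes (δ_free > 1.9 mm) and the wall then resists a further 6.442 − 1.9 = 4.542 mm of expansion.
That suppressed elongation corresponds to σ = E·Δ/L = 194×10³ × 4.542/2650 = 332.5 MPa.
Force on the wall = σA = 332.5 × 850 mm² = 282.6 kN.

P ≈ 283 kN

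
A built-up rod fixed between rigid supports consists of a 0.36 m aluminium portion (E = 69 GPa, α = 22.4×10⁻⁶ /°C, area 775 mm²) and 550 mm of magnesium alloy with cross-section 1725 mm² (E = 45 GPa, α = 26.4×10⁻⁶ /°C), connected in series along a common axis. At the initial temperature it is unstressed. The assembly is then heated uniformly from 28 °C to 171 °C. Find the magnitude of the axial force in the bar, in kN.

Free thermal expansion of the whole bar: Σ αᵢΔT Lᵢ = 22.4×10⁻⁶×143×360 + 26.4×10⁻⁶×143×550 = 3.23 mm.
The walls prevent any net length change, so an axial force P (same in every segment) develops. Compatibility: P · Σ Lᵢ/(AᵢEᵢ) = δ_free.
The series flexibility is Σ Lᵢ/(AᵢEᵢ) = 360/(775×69×10³) + 550/(1725×45×10³) = 1.382×10⁻⁵ mm/N.
So P = 3.23 / 1.382×10⁻⁵ = 233.7 kN, compressive.

P ≈ 234 kN (compressive)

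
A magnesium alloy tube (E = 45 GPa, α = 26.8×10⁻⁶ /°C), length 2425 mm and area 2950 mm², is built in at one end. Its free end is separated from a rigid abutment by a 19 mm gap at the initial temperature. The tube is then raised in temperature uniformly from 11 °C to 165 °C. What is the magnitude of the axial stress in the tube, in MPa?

If the wall were absent the tube would grow by αΔT L = 26.8×10⁻⁶ × 154 × 2425 = 10.01 mm.
Since δ_free = 10 mm is less than the 19 mm gap, the tube never touches the wall. No axial force develops.

σ ≈ 0 MPa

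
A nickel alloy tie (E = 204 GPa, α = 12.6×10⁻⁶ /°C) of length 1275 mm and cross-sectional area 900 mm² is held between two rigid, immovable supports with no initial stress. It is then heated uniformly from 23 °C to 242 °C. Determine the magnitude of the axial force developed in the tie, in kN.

P ≈ 507 kN (compressive)

With zero net strain, σ = E·αΔT = 204 GPa × 12.6×10⁻⁶ × 219 = 562.9 MPa.
P = AEαΔT = 900 × 204×10³ × 12.6×10⁻⁶ × 219 = 506.6 kN (compressive).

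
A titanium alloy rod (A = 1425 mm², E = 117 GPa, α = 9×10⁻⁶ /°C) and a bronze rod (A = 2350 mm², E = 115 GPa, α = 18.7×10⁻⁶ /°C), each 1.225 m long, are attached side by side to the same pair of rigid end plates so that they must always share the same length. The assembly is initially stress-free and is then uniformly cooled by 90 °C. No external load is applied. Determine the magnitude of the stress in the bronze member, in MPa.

σ ≈ 38.3 MPa (tensile)

Both members must finish at the same length. With the larger α, the bronze tends to over-contract; the plates restrain it, putting the bronze in tension and the titanium alloy in compression. With no external load the two internal forces are equal and opposite, magnitude P.
Setting the final lengths equal and cancelling L: (α₁ − α₂)ΔT = P/(A₁E₁) + P/(A₂E₂).
|α₁ − α₂|·ΔT = 9.7×10⁻⁶ × 90 = 0.000873.
1/(A₁E₁) + 1/(A₂E₂) = 1/(1425×117×10³) + 1/(2350×115×10³) = 9.698×10⁻⁹ N⁻¹.
P = 0.000873 / 9.698×10⁻⁹ = 90020 N = 90.02 kN.
σ_{bronze} = P/A₂ = 90020/2350 = 38.31 MPa, tensile.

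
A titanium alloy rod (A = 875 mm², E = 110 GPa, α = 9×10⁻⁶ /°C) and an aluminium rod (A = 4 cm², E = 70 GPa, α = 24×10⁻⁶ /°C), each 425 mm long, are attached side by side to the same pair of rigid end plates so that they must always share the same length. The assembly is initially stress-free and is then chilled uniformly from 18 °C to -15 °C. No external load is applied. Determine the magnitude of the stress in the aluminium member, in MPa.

Equilibrium of a rigid end plate with no external load gives equal and opposite internal forces ±P in the two members. Since α_{aluminium} > α_{titanium alloy}, cooling drives the aluminium into tension and the titanium alloy into compression.
Compatibility of the two members (thermal + elastic change equal): (α₁ − α₂)ΔT = P·[1/(A₁E₁) + 1/(A₂E₂)].
|α₁ − α₂|·ΔT = 15×10⁻⁶ × 33 = 0.000495.
1/(A₁E₁) + 1/(A₂E₂) = 1/(875×110×10³) + 1/(400×70×10³) = 4.61×10⁻⁸ N⁻¹.
So P = 0.000495 / 4.61×10⁻⁸ = 10.74 kN.
σ_{aluminium} = P/A₂ = 10740/400 = 26.84 MPa, tensile.

σ ≈ 26.8 MPa (tensile)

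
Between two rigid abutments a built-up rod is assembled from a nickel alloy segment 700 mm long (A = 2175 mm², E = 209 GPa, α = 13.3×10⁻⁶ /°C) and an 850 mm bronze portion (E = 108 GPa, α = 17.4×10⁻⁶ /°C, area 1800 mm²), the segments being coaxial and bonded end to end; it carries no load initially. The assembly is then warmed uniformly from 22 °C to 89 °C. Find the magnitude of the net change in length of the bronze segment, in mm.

|ΔL| ≈ 0.203 mm

With the walls removed the bar would change length by δ_free = Σ αᵢΔT Lᵢ = 13.3×10⁻⁶×67×700 + 17.4×10⁻⁶×67×850 = 1.615 mm.
The rigid supports impose zero overall length change; the single axial force P common to all segments must satisfy P Σ Lᵢ/(AᵢEᵢ) = δ_free.
The series flexibility is Σ Lᵢ/(AᵢEᵢ) = 700/(2175×209×10³) + 850/(1800×108×10³) = 5.912×10⁻⁶ mm/N.
So P = 1.615 / 5.912×10⁻⁶ = 273.1 kN, compressive.
For the bronze segment, free thermal change = 17.4×10⁻⁶×67×850 = 0.9909 mm and elastic change from P = 273100×850/(1800×108×10³) = 1.194 mm; these oppose, so the net change is 0.203 mm (segment shortens).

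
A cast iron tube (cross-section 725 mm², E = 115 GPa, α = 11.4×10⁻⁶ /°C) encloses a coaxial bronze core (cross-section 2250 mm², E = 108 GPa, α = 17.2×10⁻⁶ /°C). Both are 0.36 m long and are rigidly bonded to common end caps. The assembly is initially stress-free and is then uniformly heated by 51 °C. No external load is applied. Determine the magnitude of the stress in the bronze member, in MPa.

The bronze has the larger α, so on heating it would change length more than the cast iron if both were free. The rigid plates force a common final length, so the bronze is put into compression and the cast iron into tension, with equal and opposite forces P (no external load).
Setting the final lengths equal and cancelling L: (α₁ − α₂)ΔT = P/(A₁E₁) + P/(A₂E₂).
|α₁ − α₂|·ΔT = 5.8×10⁻⁶ × 51 = 0.0002958.
1/(A₁E₁) + 1/(A₂E₂) = 1/(725×115×10³) + 1/(2250×108×10³) = 1.611×10⁻⁸ N⁻¹.
P = 0.0002958 / 1.611×10⁻⁸ = 18360 N = 18.36 kN.
σ_{bronze} = P/A₂ = 18360/2250 = 8.161 MPa, compressive.

σ ≈ 8.16 MPa (compressive)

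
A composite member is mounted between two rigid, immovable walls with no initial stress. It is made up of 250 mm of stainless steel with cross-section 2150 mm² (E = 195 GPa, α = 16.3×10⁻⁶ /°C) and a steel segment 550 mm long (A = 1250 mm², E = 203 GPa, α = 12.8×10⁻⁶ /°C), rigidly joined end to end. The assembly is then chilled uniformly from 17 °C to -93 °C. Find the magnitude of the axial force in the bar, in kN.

With the walls removed the bar would change length by δ_free = Σ αᵢΔT Lᵢ = 16.3×10⁻⁶×110×250 + 12.8×10⁻⁶×110×550 = 1.223 mm.
The walls prevent any net length change, so an axial force P (same in every segment) develops. Compatibility: P · Σ Lᵢ/(AᵢEᵢ) = δ_free.
Σ Lᵢ/(AᵢEᵢ) = 250/(2150×195×10³) + 550/(1250×203×10³) = 2.764×10⁻⁶ mm/N.
Hence P = δ_free / Σ(L/AE) = 1.223/2.764×10⁻⁶ = 442.4 kN (tensile).

P ≈ 442 kN (tensile)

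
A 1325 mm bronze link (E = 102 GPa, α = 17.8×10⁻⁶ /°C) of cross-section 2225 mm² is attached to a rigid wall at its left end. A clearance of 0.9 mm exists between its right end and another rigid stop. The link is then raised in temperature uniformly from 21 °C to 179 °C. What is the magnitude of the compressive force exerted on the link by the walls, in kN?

Unrestrained expansion: δ_free = αΔT L = 17.8×10⁻⁶ × 158 × 1325 = 3.726 mm.
After closing the 0.9 mm clearance, 3.726 − 0.9 = 2.826 mm of expansion remains to be suppressed by the wall.
Compatibility: PL/(AE) = 2.826 mm, so σ = P/A = E × (2.826/1325) = 217.6 MPa.
Force on the wall = σA = 217.6 × 2225 mm² = 484.1 kN.

P ≈ 484 kN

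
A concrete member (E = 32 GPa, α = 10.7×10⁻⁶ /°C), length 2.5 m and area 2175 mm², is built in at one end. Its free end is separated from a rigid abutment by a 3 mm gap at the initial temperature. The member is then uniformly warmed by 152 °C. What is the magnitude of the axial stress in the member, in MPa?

σ ≈ 13.6 MPa (compressive)

Unrestrained expansion: δ_free = αΔT L = 10.7×10⁻⁶ × 152 × 2500 = 4.066 mm.
The gap closes (δ_free > 3 mm) and the wall then resists a further 4.066 − 3 = 1.066 mm of expansion.
That suppressed elongation corresponds to σ = E·Δ/L = 32×10³ × 1.066/2500 = 13.64 MPa.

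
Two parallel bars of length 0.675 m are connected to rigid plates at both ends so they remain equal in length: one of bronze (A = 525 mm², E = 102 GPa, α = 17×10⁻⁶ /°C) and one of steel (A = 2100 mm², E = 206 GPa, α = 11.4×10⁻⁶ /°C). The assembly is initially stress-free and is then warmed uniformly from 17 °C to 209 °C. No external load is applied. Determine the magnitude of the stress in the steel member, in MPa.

Both members must finish at the same length. With the larger α, the bronze tends to over-expand; the plates restrain it, putting the bronze in compression and the steel in tension. With no external load the two internal forces are equal and opposite, magnitude P.
Equating the net (thermal + elastic) strains gives |α₁ − α₂|·ΔT = P·[1/(A₁E₁) + 1/(A₂E₂)].
|α₁ − α₂|·ΔT = 5.6×10⁻⁶ × 192 = 0.001075.
1/(A₁E₁) + 1/(A₂E₂) = 1/(525×102×10³) + 1/(2100×206×10³) = 2.099×10⁻⁸ N⁻¹.
P = 0.001075 / 2.099×10⁻⁸ = 51230 N = 51.23 kN.
σ_{steel} = P/A₂ = 51230/2100 = 24.4 MPa, tensile.

σ ≈ 24.4 MPa (tensile)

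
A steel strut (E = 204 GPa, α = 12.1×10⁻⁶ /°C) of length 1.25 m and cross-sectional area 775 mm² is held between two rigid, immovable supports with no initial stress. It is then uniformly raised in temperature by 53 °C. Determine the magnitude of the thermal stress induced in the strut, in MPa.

Because both ends are immovable the net strain is zero, and the suppressed thermal strain is αΔT = 12.1×10⁻⁶ × 53 = 641.3×10⁻⁶.
Hence σ = E·αΔT = 204×10³ × 641.3×10⁻⁶ = 130.8 MPa, compressive.

σ ≈ 131 MPa (compressive)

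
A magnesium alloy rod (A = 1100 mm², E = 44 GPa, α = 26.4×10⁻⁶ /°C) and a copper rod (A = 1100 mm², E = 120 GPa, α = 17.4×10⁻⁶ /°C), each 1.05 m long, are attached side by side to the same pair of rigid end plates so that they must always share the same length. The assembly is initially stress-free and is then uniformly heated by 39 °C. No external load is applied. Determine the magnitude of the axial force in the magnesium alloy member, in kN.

Both members must finish at the same length. With the larger α, the magnesium alloy tends to over-expand; the plates restrain it, putting the magnesium alloy in compression and the copper in tension. With no external load the two internal forces are equal and opposite, magnitude P.
Compatibility of the two members (thermal + elastic change equal): (α₁ − α₂)ΔT = P·[1/(A₁E₁) + 1/(A₂E₂)].
|α₁ − α₂|·ΔT = 9×10⁻⁶ × 39 = 0.000351.
1/(A₁E₁) + 1/(A₂E₂) = 1/(1100×44×10³) + 1/(1100×120×10³) = 2.824×10⁻⁸ N⁻¹.
So P = 0.000351 / 2.824×10⁻⁸ = 12.43 kN.

P ≈ 12.4 kN (compressive in the magnesium alloy)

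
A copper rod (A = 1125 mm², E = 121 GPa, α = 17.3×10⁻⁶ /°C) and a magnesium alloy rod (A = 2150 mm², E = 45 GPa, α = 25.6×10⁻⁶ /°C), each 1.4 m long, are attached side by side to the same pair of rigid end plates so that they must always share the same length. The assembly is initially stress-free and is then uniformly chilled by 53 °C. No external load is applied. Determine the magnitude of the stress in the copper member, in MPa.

Equilibrium of a rigid end plate with no external load gives equal and opposite internal forces ±P in the two members. Since α_{magnesium alloy} > α_{copper}, cooling drives the magnesium alloy into tension and the copper into compression.
Equating the net (thermal + elastic) strains gives |α₁ − α₂|·ΔT = P·[1/(A₁E₁) + 1/(A₂E₂)].
|α₁ − α₂|·ΔT = 8.3×10⁻⁶ × 53 = 0.0004399.
1/(A₁E₁) + 1/(A₂E₂) = 1/(1125×121×10³) + 1/(2150×45×10³) = 1.768×10⁻⁸ N⁻¹.
So P = 0.0004399 / 1.768×10⁻⁸ = 24.88 kN.
σ_{copper} = P/A₁ = 24880/1125 = 22.11 MPa, compressive.

σ ≈ 22.1 MPa (compressive)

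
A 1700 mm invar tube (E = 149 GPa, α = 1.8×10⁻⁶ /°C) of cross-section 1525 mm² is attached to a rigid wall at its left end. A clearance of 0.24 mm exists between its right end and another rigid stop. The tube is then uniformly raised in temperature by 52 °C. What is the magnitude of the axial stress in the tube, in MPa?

σ ≈ 0 MPa

Unrestrained expansion: δ_free = αΔT L = 1.8×10⁻⁶ × 52 × 1700 = 0.1591 mm.
Since δ_free = 0.159 mm is less than the 0.24 mm gap, the tube never touches the wall. No axial force develops.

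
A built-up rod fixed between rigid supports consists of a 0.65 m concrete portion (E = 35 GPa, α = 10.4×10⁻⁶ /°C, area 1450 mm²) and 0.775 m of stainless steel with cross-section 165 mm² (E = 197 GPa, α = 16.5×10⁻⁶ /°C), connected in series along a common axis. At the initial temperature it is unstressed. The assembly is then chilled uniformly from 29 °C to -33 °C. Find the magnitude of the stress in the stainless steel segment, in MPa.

If the supports were absent, the total length change would be Σ αᵢΔT Lᵢ = 10.4×10⁻⁶×62×650 + 16.5×10⁻⁶×62×775 = 1.212 mm.
Since the ends are fixed, an axial force P builds up, equal in every segment, with P · Σ Lᵢ/(AᵢEᵢ) = δ_free.
The series flexibility is Σ Lᵢ/(AᵢEᵢ) = 650/(1450×35×10³) + 775/(165×197×10³) = 3.665×10⁻⁵ mm/N.
P = 1.212 / 3.665×10⁻⁵ = 33070 N = 33.07 kN, tensile.
σ_{stainless steel} = P / A = 33070 / 165 = 200.4 MPa.

σ ≈ 200 MPa (tensile)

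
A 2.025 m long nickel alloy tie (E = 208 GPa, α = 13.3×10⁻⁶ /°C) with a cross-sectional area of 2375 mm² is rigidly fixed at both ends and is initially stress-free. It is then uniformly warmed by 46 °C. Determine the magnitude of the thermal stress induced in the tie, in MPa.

Because both ends are immovable the net strain is zero, and the suppressed thermal strain is αΔT = 13.3×10⁻⁶ × 46 = 611.8×10⁻⁶.
σ = EαΔT = 208×10³ × 13.3×10⁻⁶ × 46 = 127.3 MPa (compressive; the tie is trying to expand).

σ ≈ 127 MPa (compressive)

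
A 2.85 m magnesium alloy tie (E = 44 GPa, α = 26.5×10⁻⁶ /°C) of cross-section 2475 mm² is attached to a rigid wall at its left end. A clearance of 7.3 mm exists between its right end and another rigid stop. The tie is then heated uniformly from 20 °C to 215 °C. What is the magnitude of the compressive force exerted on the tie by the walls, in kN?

P ≈ 284 kN

Free thermal elongation = αΔT L = 26.5×10⁻⁶ × 195 × 2850 = 14.73 mm.
This exceeds the 7.3 mm gap, so the wall pushes back. The portion of expansion that must be recovered elastically is δ_free − gap = 14.73 − 7.3 = 7.427 mm.
So σ = E(δ_free − g)/L = 44×10³ × 7.427/2850 = 114.7 MPa.
Force on the wall = σA = 114.7 × 2475 mm² = 283.8 kN.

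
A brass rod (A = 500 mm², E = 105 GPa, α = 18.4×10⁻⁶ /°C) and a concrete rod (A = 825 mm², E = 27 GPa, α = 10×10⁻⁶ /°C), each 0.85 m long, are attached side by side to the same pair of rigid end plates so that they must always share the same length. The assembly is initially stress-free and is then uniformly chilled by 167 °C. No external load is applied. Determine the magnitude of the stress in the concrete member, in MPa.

The brass has the larger α, so on cooling it would change length more than the concrete if both were free. The rigid plates force a common final length, so the brass is put into tension and the concrete into compression, with equal and opposite forces P (no external load).
Compatibility of the two members (thermal + elastic change equal): (α₁ − α₂)ΔT = P·[1/(A₁E₁) + 1/(A₂E₂)].
|α₁ − α₂|·ΔT = 8.4×10⁻⁶ × 167 = 0.001403.
1/(A₁E₁) + 1/(A₂E₂) = 1/(500×105×10³) + 1/(825×27×10³) = 6.394×10⁻⁸ N⁻¹.
P = 0.001403 / 6.394×10⁻⁸ = 21940 N = 21.94 kN.
σ_{concrete} = P/A₂ = 21940/825 = 26.59 MPa, compressive.

σ ≈ 26.6 MPa (compressive)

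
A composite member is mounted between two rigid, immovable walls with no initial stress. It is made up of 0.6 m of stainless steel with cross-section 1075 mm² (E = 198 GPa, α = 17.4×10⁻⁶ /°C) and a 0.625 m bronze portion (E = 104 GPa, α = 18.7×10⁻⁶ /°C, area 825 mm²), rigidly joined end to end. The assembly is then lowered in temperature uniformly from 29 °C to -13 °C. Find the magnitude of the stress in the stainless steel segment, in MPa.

σ ≈ 85.6 MPa (tensile)

Free thermal contraction of the whole bar: Σ αᵢΔT Lᵢ = 17.4×10⁻⁶×42×600 + 18.7×10⁻⁶×42×625 = 0.9294 mm.
The walls prevent any net length change, so an axial force P (same in every segment) develops. Compatibility: P · Σ Lᵢ/(AᵢEᵢ) = δ_free.
The series flexibility is Σ Lᵢ/(AᵢEᵢ) = 600/(1075×198×10³) + 625/(825×104×10³) = 1.01×10⁻⁵ mm/N.
So P = 0.9294 / 1.01×10⁻⁵ = 91.99 kN, tensile.
σ_{stainless steel} = P / A = 91990 / 1075 = 85.57 MPa.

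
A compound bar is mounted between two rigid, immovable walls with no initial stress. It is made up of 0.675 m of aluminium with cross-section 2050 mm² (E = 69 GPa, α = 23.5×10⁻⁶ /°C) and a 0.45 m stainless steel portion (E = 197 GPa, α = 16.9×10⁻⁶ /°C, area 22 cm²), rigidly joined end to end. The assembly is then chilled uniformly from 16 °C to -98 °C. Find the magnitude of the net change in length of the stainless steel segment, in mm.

If the supports were absent, the total length change would be Σ αᵢΔT Lᵢ = 23.5×10⁻⁶×114×675 + 16.9×10⁻⁶×114×450 = 2.675 mm.
The walls prevent any net length change, so an axial force P (same in every segment) develops. Compatibility: P · Σ Lᵢ/(AᵢEᵢ) = δ_free.
Σ Lᵢ/(AᵢEᵢ) = 675/(2050×69×10³) + 450/(2200×197×10³) = 5.81×10⁻⁶ mm/N.
So P = 2.675 / 5.81×10⁻⁶ = 460.4 kN, tensile.
For the stainless steel segment, free thermal change = 16.9×10⁻⁶×114×450 = 0.867 mm and elastic change from P = 460400×450/(2200×197×10³) = 0.4781 mm; these oppose, so the net change is 0.389 mm (segment shortens).

|ΔL| ≈ 0.389 mm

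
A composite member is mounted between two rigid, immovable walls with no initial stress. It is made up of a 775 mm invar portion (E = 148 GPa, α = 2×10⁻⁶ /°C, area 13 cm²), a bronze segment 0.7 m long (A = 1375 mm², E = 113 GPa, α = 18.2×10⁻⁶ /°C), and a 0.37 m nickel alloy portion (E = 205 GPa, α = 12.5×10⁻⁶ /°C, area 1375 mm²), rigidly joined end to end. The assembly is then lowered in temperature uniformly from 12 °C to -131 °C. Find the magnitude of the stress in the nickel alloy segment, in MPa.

If the supports were absent, the total length change would be Σ αᵢΔT Lᵢ = 2×10⁻⁶×143×775 + 18.2×10⁻⁶×143×700 + 12.5×10⁻⁶×143×370 = 2.705 mm.
Since the ends are fixed, an axial force P builds up, equal in every segment, with P · Σ Lᵢ/(AᵢEᵢ) = δ_free.
Σ Lᵢ/(AᵢEᵢ) = 775/(1300×148×10³) + 700/(1375×113×10³) + 370/(1375×205×10³) = 9.846×10⁻⁶ mm/N.
P = 2.705 / 9.846×10⁻⁶ = 274700 N = 274.7 kN, tensile.
σ_{nickel alloy} = P / A = 274700 / 1375 = 199.8 MPa.

σ ≈ 200 MPa (tensile)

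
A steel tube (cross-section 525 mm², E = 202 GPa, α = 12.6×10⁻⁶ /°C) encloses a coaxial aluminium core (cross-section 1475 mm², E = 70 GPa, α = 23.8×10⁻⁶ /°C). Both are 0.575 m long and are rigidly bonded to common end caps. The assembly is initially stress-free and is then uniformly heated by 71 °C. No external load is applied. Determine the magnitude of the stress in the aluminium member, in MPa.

The aluminium has the larger α, so on heating it would change length more than the steel if both were free. The rigid plates force a common final length, so the aluminium is put into compression and the steel into tension, with equal and opposite forces P (no external load).
Equating the net (thermal + elastic) strains gives |α₁ − α₂|·ΔT = P·[1/(A₁E₁) + 1/(A₂E₂)].
|α₁ − α₂|·ΔT = 11.2×10⁻⁶ × 71 = 0.0007952.
1/(A₁E₁) + 1/(A₂E₂) = 1/(525×202×10³) + 1/(1475×70×10³) = 1.911×10⁻⁸ N⁻¹.
So P = 0.0007952 / 1.911×10⁻⁸ = 41.6 kN.
σ_{aluminium} = P/A₂ = 41600/1475 = 28.2 MPa, compressive.

σ ≈ 28.2 MPa (compressive)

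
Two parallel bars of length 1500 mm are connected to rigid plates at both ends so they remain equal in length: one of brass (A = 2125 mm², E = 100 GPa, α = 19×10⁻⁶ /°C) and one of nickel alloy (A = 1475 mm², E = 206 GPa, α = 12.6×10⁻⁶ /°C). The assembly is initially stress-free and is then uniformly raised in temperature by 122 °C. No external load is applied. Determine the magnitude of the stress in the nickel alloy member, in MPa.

Both members must finish at the same length. With the larger α, the brass tends to over-expand; the plates restrain it, putting the brass in compression and the nickel alloy in tension. With no external load the two internal forces are equal and opposite, magnitude P.
Equating the net (thermal + elastic) strains gives |α₁ − α₂|·ΔT = P·[1/(A₁E₁) + 1/(A₂E₂)].
|α₁ − α₂|·ΔT = 6.4×10⁻⁶ × 122 = 0.0007808.
1/(A₁E₁) + 1/(A₂E₂) = 1/(2125×100×10³) + 1/(1475×206×10³) = 7.997×10⁻⁹ N⁻¹.
So P = 0.0007808 / 7.997×10⁻⁹ = 97.64 kN.
σ_{nickel alloy} = P/A₂ = 97640/1475 = 66.19 MPa, tensile.

σ ≈ 66.2 MPa (tensile)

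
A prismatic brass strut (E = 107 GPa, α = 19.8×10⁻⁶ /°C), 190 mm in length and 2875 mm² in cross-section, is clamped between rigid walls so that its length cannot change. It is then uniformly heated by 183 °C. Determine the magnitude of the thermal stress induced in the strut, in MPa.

σ ≈ 388 MPa (compressive)

Because both ends are immovable the net strain is zero, and the suppressed thermal strain is αΔT = 19.8×10⁻⁶ × 183 = 3623.4×10⁻⁶.
The stress required to suppress this strain is σ = Eε = 107×10³ × 3623.4×10⁻⁶ = 387.7 MPa, compressive since the strut is trying to expand.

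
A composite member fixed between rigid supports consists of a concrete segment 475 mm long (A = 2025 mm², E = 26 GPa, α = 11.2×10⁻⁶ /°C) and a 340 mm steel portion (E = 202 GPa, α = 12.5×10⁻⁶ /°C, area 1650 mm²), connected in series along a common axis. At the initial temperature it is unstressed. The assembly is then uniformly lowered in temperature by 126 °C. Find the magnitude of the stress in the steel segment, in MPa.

σ ≈ 72.8 MPa (tensile)

If the supports were absent, the total length change would be Σ αᵢΔT Lᵢ = 11.2×10⁻⁶×126×475 + 12.5×10⁻⁶×126×340 = 1.206 mm.
Since the ends are fixed, an axial force P builds up, equal in every segment, with P · Σ Lᵢ/(AᵢEᵢ) = δ_free.
The series flexibility is Σ Lᵢ/(AᵢEᵢ) = 475/(2025×26×10³) + 340/(1650×202×10³) = 1.004×10⁻⁵ mm/N.
P = 1.206 / 1.004×10⁻⁵ = 120100 N = 120.1 kN, tensile.
σ_{steel} = P / A = 120100 / 1650 = 72.77 MPa.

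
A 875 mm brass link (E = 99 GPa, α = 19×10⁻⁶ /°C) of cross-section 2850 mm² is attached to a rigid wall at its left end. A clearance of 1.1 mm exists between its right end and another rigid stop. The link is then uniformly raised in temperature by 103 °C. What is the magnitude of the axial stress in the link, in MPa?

σ ≈ 69.3 MPa (compressive)

If the wall were absent the link would grow by αΔT L = 19×10⁻⁶ × 103 × 875 = 1.712 mm.
After closing the 1.1 mm clearance, 1.712 − 1.1 = 0.6124 mm of expansion remains to be suppressed by the wall.
So σ = E(δ_free − g)/L = 99×10³ × 0.6124/875 = 69.29 MPa.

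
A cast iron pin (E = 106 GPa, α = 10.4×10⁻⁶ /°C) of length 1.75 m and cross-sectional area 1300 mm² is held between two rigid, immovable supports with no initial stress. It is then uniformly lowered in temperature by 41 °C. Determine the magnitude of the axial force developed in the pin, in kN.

P ≈ 58.8 kN (tensile)

Full restraint means ε = 0, so the stress is σ = EαΔT = 106×10³ × 10.4×10⁻⁶ × 41 = 45.2 MPa.
Axial force P = σA = 45.2 × 1300 = 58760 N = 58.76 kN, tensile.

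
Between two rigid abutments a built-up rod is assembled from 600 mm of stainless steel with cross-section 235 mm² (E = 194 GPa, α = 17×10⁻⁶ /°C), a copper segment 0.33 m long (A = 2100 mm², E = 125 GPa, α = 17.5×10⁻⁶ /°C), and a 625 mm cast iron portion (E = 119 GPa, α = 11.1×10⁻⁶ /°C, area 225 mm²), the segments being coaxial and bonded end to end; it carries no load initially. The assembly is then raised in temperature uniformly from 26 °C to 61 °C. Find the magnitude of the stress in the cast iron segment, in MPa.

σ ≈ 94.4 MPa (compressive)

With the walls removed the bar would change length by δ_free = Σ αᵢΔT Lᵢ = 17×10⁻⁶×35×600 + 17.5×10⁻⁶×35×330 + 11.1×10⁻⁶×35×625 = 0.8019 mm.
The walls prevent any net length change, so an axial force P (same in every segment) develops. Compatibility: P · Σ Lᵢ/(AᵢEᵢ) = δ_free.
The series flexibility is Σ Lᵢ/(AᵢEᵢ) = 600/(235×194×10³) + 330/(2100×125×10³) + 625/(225×119×10³) = 3.776×10⁻⁵ mm/N.
P = 0.8019 / 3.776×10⁻⁵ = 21240 N = 21.24 kN, compressive.
σ_{cast iron} = P / A = 21240 / 225 = 94.39 MPa.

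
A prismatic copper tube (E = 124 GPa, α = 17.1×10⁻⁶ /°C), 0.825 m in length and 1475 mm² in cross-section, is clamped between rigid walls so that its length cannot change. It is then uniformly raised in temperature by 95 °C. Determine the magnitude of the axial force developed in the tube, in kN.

P ≈ 297 kN (compressive)

The ends cannot move, so σ = EαΔT = 124×10³ × 17.1×10⁻⁶ × 95 = 201.4 MPa.
Axial force P = σA = 201.4 × 1475 = 297100 N = 297.1 kN, compressive.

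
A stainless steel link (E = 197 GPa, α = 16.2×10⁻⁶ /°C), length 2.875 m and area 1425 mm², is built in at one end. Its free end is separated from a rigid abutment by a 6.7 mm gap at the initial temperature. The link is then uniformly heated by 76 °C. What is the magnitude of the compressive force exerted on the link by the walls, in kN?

Unrestrained expansion: δ_free = αΔT L = 16.2×10⁻⁶ × 76 × 2875 = 3.54 mm.
This is smaller than the 6.7 mm clearance, so the link expands freely without reaching the stop — the stress is zero.

P ≈ 0 kN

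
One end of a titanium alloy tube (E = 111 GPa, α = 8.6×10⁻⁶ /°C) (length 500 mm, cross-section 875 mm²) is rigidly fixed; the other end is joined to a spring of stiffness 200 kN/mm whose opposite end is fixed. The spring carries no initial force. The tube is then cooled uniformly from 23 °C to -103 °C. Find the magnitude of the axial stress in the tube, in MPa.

If the spring were absent the tube would shorten by αΔT L = 8.6×10⁻⁶ × 126 × 500 = 0.5418 mm.
With a force P in the spring, the elastic change of the tube is PL/(AE) and that of the spring is P/k; compatibility requires their sum to equal δ_free.
P [ L/(AE) + 1/k ] = δ_free → P [ 500/(875×111×10³) + 1/(200×10³) ] = 0.5418.
P = 0.5418 / 1.015×10⁻⁵ = 53390 N.
σ = P/A = 53390/875 = 61.02 MPa.

σ ≈ 61 MPa (tensile)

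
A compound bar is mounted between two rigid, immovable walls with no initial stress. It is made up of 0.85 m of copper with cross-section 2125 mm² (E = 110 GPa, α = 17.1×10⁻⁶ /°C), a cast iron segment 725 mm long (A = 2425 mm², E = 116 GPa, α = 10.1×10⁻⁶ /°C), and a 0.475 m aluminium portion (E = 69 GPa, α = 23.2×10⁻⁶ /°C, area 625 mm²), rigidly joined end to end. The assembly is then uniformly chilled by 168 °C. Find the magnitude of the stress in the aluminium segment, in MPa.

σ ≈ 513 MPa (tensile)

If the supports were absent, the total length change would be Σ αᵢΔT Lᵢ = 17.1×10⁻⁶×168×850 + 10.1×10⁻⁶×168×725 + 23.2×10⁻⁶×168×475 = 5.523 mm.
The rigid supports impose zero overall length change; the single axial force P common to all segments must satisfy P Σ Lᵢ/(AᵢEᵢ) = δ_free.
The series flexibility is Σ Lᵢ/(AᵢEᵢ) = 850/(2125×110×10³) + 725/(2425×116×10³) + 475/(625×69×10³) = 1.723×10⁻⁵ mm/N.
P = 5.523 / 1.723×10⁻⁵ = 320600 N = 320.6 kN, tensile.
σ_{aluminium} = P / A = 320600 / 625 = 513 MPa.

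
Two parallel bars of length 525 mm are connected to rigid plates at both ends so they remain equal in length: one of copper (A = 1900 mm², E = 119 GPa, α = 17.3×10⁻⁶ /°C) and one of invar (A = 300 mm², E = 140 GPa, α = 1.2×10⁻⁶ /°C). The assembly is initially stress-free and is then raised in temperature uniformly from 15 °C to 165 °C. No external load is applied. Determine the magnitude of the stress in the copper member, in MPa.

σ ≈ 45 MPa (compressive)

Equilibrium of a rigid end plate with no external load gives equal and opposite internal forces ±P in the two members. Since α_{copper} > α_{invar}, heating drives the copper into compression and the invar into tension.
Equating the net (thermal + elastic) strains gives |α₁ − α₂|·ΔT = P·[1/(A₁E₁) + 1/(A₂E₂)].
|α₁ − α₂|·ΔT = 16.1×10⁻⁶ × 150 = 0.002415.
1/(A₁E₁) + 1/(A₂E₂) = 1/(1900×119×10³) + 1/(300×140×10³) = 2.823×10⁻⁸ N⁻¹.
P = 0.002415 / 2.823×10⁻⁸ = 85540 N = 85.54 kN.
σ_{copper} = P/A₁ = 85540/1900 = 45.02 MPa, compressive.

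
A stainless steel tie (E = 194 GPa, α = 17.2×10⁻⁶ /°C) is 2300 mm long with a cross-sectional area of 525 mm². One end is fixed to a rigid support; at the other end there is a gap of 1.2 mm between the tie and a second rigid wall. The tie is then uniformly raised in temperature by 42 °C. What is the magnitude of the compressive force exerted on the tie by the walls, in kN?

If the wall were absent the tie would grow by αΔT L = 17.2×10⁻⁶ × 42 × 2300 = 1.662 mm.
The gap closes (δ_free > 1.2 mm) and the wall then resists a further 1.662 − 1.2 = 0.4615 mm of expansion.
Compatibility: PL/(AE) = 0.4615 mm, so σ = P/A = E × (0.4615/2300) = 38.93 MPa.
Force on the wall = σA = 38.93 × 525 mm² = 20.44 kN.

P ≈ 20.4 kN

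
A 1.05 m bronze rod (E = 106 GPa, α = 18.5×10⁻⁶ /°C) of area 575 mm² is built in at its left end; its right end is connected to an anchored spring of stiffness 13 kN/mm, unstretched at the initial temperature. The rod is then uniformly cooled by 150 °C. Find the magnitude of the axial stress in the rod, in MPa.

σ ≈ 53.8 MPa (tensile)

The unrestrained thermal change is αΔT L = 18.5×10⁻⁶ × 150 × 1050 = 2.914 mm.
With a force P in the spring, the elastic change of the rod is PL/(AE) and that of the spring is P/k; compatibility requires their sum to equal δ_free.
P [ L/(AE) + 1/k ] = δ_free → P [ 1050/(575×106×10³) + 1/(13×10³) ] = 2.914.
P = 2.914 / 9.415×10⁻⁵ = 30950 N.
σ = P/A = 30950/575 = 53.82 MPa.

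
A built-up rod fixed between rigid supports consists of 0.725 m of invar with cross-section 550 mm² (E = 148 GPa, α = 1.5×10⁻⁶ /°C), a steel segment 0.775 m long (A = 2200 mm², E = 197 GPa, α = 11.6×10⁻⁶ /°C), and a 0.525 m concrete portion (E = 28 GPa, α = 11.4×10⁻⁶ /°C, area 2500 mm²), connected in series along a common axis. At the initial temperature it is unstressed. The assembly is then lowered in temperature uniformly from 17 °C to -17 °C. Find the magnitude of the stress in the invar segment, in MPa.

σ ≈ 54.6 MPa (tensile)

Free thermal contraction of the whole bar: Σ αᵢΔT Lᵢ = 1.5×10⁻⁶×34×725 + 11.6×10⁻⁶×34×775 + 11.4×10⁻⁶×34×525 = 0.5461 mm.
Since the ends are fixed, an axial force P builds up, equal in every segment, with P · Σ Lᵢ/(AᵢEᵢ) = δ_free.
The series flexibility is Σ Lᵢ/(AᵢEᵢ) = 725/(550×148×10³) + 775/(2200×197×10³) + 525/(2500×28×10³) = 1.819×10⁻⁵ mm/N.
Hence P = δ_free / Σ(L/AE) = 0.5461/1.819×10⁻⁵ = 30.02 kN (tensile).
σ_{invar} = P / A = 30020 / 550 = 54.57 MPa.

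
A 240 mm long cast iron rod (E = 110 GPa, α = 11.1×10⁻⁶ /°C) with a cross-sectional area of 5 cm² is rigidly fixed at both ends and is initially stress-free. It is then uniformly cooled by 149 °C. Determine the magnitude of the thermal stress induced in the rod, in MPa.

The supports are rigid, so the total axial strain is zero. The restrained thermal strain is ε = αΔT = 11.1×10⁻⁶ × 149 = 1653.9×10⁻⁶.
The stress required to suppress this strain is σ = Eε = 110×10³ × 1653.9×10⁻⁶ = 181.9 MPa, tensile since the rod is trying to contract.

σ ≈ 182 MPa (tensile)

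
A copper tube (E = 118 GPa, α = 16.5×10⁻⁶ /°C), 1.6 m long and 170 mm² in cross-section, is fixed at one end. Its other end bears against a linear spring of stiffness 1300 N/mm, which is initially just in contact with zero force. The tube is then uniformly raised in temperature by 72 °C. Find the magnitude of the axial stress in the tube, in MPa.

σ ≈ 13.2 MPa (compressive)

The unrestrained thermal change is αΔT L = 16.5×10⁻⁶ × 72 × 1600 = 1.901 mm.
With a force P in the spring, the elastic change of the tube is PL/(AE) and that of the spring is P/k; compatibility requires their sum to equal δ_free.
P [ L/(AE) + 1/k ] = δ_free → P [ 1600/(170×118×10³) + 1/(1300) ] = 1.901.
P = 1.901 / 0.000849 = 2239 N.
σ = P/A = 2239/170 = 13.17 MPa.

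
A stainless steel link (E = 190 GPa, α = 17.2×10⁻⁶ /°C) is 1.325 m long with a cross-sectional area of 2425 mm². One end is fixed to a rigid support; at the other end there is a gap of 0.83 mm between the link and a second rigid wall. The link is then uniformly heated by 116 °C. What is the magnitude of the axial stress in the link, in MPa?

σ ≈ 260 MPa (compressive)

If the wall were absent the link would grow by αΔT L = 17.2×10⁻⁶ × 116 × 1325 = 2.644 mm.
The gap closes (δ_free > 0.83 mm) and the wall then resists a further 2.644 − 0.83 = 1.814 mm of expansion.
That suppressed elongation corresponds to σ = E·Δ/L = 190×10³ × 1.814/1325 = 260.1 MPa.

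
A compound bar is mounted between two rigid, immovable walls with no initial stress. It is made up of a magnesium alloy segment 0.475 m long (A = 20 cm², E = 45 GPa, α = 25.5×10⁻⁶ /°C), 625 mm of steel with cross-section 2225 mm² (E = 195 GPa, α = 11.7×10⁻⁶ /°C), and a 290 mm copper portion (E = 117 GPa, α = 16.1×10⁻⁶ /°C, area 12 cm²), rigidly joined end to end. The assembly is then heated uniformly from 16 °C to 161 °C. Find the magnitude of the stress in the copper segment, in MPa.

σ ≈ 331 MPa (compressive)

If the supports were absent, the total length change would be Σ αᵢΔT Lᵢ = 25.5×10⁻⁶×145×475 + 11.7×10⁻⁶×145×625 + 16.1×10⁻⁶×145×290 = 3.494 mm.
The walls prevent any net length change, so an axial force P (same in every segment) develops. Compatibility: P · Σ Lᵢ/(AᵢEᵢ) = δ_free.
The series flexibility is Σ Lᵢ/(AᵢEᵢ) = 475/(2000×45×10³) + 625/(2225×195×10³) + 290/(1200×117×10³) = 8.784×10⁻⁶ mm/N.
Hence P = δ_free / Σ(L/AE) = 3.494/8.784×10⁻⁶ = 397.7 kN (compressive).
σ_{copper} = P / A = 397700 / 1200 = 331.4 MPa.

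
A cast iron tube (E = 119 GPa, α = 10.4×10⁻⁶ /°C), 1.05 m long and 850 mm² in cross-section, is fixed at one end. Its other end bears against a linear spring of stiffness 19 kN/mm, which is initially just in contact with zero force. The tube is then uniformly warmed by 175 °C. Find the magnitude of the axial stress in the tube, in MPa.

σ ≈ 35.7 MPa (compressive)

Free thermal expansion: δ_free = αΔT L = 10.4×10⁻⁶ × 175 × 1050 = 1.911 mm.
With a force P in the spring, the elastic change of the tube is PL/(AE) and that of the spring is P/k; compatibility requires their sum to equal δ_free.
So P = δ_free / [L/(AE) + 1/k] = 1.911 / [ 1050/(850×119×10³) + 1/(19×10³) ].
P = 1.911 / 6.301×10⁻⁵ = 30330 N.
σ = P/A = 30330/850 = 35.68 MPa.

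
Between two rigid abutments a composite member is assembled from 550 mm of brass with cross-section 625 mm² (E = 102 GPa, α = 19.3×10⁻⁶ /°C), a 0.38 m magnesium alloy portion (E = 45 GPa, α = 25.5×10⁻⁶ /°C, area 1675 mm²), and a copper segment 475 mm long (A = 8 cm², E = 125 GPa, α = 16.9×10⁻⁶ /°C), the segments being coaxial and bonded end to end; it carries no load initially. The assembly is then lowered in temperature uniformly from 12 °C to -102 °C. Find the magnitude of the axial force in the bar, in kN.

P ≈ 175 kN (tensile)

Free thermal contraction of the whole bar: Σ αᵢΔT Lᵢ = 19.3×10⁻⁶×114×550 + 25.5×10⁻⁶×114×380 + 16.9×10⁻⁶×114×475 = 3.23 mm.
Since the ends are fixed, an axial force P builds up, equal in every segment, with P · Σ Lᵢ/(AᵢEᵢ) = δ_free.
Σ Lᵢ/(AᵢEᵢ) = 550/(625×102×10³) + 380/(1675×45×10³) + 475/(800×125×10³) = 1.842×10⁻⁵ mm/N.
P = 3.23 / 1.842×10⁻⁵ = 175400 N = 175.4 kN, tensile.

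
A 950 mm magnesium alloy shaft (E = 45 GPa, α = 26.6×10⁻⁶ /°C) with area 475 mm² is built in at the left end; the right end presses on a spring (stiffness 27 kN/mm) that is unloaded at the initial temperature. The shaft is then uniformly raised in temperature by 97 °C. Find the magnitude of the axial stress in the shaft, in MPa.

Free thermal expansion: δ_free = αΔT L = 26.6×10⁻⁶ × 97 × 950 = 2.451 mm.
Let P be the compressive force at the spring. The shaft shortens elastically by PL/(AE) and the spring compresses by P/k; together these equal δ_free.
P [ L/(AE) + 1/k ] = δ_free → P [ 950/(475×45×10³) + 1/(27×10³) ] = 2.451.
P = 2.451 / 8.148×10⁻⁵ = 30080 N.
σ = P/A = 30080/475 = 63.33 MPa.

σ ≈ 63.3 MPa (compressive)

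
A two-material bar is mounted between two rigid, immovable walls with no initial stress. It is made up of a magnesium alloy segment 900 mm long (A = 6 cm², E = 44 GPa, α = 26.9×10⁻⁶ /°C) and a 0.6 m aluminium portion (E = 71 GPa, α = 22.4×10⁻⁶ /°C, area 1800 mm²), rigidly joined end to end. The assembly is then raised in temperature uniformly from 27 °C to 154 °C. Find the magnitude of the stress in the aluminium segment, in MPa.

If the supports were absent, the total length change would be Σ αᵢΔT Lᵢ = 26.9×10⁻⁶×127×900 + 22.4×10⁻⁶×127×600 = 4.782 mm.
The rigid supports impose zero overall length change; the single axial force P common to all segments must satisfy P Σ Lᵢ/(AᵢEᵢ) = δ_free.
The series flexibility is Σ Lᵢ/(AᵢEᵢ) = 900/(600×44×10³) + 600/(1800×71×10³) = 3.879×10⁻⁵ mm/N.
So P = 4.782 / 3.879×10⁻⁵ = 123.3 kN, compressive.
σ_{aluminium} = P / A = 123300 / 1800 = 68.49 MPa.

σ ≈ 68.5 MPa (compressive)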